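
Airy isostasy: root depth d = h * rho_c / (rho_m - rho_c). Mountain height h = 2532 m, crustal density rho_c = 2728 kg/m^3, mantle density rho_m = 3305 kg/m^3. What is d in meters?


rho_m - rho_c = 3305 - 2728 = 577
d = 2532 * 2728 / 577
= 6907296 / 577
= 11971.05 m

11971.05


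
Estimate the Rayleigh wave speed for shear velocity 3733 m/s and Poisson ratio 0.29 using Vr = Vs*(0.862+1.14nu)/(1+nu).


Numerator factor = 0.862 + 1.14*0.29 = 1.1926
Denominator = 1 + 0.29 = 1.29
Vr = 3733 * 1.1926 / 1.29 = 3451.14 m/s

3451.14


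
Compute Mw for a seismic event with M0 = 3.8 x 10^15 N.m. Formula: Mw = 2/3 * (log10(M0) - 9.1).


log10(M0) = log10(3.8 x 10^15) = 15.5798
Mw = 2/3 * (15.5798 - 9.1)
= 2/3 * 6.4798
= 4.32

4.32


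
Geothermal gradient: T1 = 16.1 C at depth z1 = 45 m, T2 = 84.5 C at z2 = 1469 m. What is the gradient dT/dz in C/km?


dT = 84.5 - 16.1 = 68.4 C
dz = 1469 - 45 = 1424 m
gradient = dT/dz * 1000 = 68.4/1424 * 1000 = 48.0337 C/km

48.0337


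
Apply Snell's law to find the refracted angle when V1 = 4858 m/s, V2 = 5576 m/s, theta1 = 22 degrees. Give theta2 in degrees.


sin(theta1) = sin(22 deg) = 0.374607
sin(theta2) = V2/V1 * sin(theta1) = 5576/4858 * 0.374607 = 0.429972
theta2 = arcsin(0.429972) = 25.4658 degrees

25.4658


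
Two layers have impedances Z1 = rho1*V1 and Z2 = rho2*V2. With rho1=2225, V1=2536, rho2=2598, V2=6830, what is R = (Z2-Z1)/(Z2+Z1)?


Z1 = 2225 * 2536 = 5642600
Z2 = 2598 * 6830 = 17744340
R = (17744340 - 5642600) / (17744340 + 5642600) = 12101740 / 23386940 = 0.5175

0.5175


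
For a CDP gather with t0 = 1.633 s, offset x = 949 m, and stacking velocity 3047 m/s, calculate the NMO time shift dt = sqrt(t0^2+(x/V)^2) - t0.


x/Vnmo = 949/3047 = 0.311454
(x/Vnmo)^2 = 0.097004
t0^2 = 2.666689
sqrt(2.666689 + 0.097004) = 1.662436
dt = 1.662436 - 1.633 = 0.029436

0.029436


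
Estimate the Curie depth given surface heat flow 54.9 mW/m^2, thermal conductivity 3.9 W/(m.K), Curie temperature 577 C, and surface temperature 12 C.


T_Curie - T_surf = 577 - 12 = 565 C
Convert q to W/m^2: 54.9 mW/m^2 = 0.0549 W/m^2
d = 565 * 3.9 / 0.0549 = 40136.61 m

40136.61


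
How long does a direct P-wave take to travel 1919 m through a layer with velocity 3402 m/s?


t = x / V
= 1919 / 3402
= 0.5641 s

0.5641


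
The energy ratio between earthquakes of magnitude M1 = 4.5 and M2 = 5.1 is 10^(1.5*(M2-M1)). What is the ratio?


M2 - M1 = 5.1 - 4.5 = 0.6
1.5 * 0.6 = 0.9
ratio = 10^0.9 = 7.94

7.94


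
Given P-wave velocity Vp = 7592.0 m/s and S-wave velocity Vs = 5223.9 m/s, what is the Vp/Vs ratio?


Vp/Vs = 7592.0 / 5223.9
= 1.4533

1.4533


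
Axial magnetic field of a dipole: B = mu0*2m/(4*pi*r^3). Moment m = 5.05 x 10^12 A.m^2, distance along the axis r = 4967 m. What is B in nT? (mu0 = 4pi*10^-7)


m = 5.05 x 10^12 = 5050000000000 A.m^2
2m = 10100000000000 A.m^2
r^3 = 4967^3 = 122541299063
B = (4pi*10^-7) * 10100000000000 / (4*pi * 122541299063) * 1e9
= 12692034.320503 / 1539899379590.68 * 1e9
= 8242.1193 nT

8242.1193


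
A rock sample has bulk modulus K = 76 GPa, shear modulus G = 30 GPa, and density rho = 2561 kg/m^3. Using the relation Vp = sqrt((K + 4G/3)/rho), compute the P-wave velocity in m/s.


First compute the effective modulus:
K + 4G/3 = 76e9 + 4*30e9/3 = 116000000000.0 Pa
Then divide by density:
116000000000.0 / 2561 = 45294806.7161 Pa/(kg/m^3)
Take the square root:
Vp = sqrt(45294806.7161) = 6730.14 m/s

6730.14


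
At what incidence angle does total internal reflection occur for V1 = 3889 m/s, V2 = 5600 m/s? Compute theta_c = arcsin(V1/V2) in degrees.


V1/V2 = 3889/5600 = 0.694464
theta_c = arcsin(0.694464) = 43.9845 degrees

43.9845


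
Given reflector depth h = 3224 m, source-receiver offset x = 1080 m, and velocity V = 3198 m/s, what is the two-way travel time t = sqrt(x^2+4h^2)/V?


x^2 + 4h^2 = 1080^2 + 4*3224^2 = 1166400 + 41576704 = 42743104
sqrt(42743104) = 6537.821
t = 6537.821 / 3198 = 2.0443 s

2.0443


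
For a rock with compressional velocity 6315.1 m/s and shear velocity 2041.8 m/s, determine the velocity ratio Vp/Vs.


Vp/Vs = 6315.1 / 2041.8
= 3.0929

3.0929


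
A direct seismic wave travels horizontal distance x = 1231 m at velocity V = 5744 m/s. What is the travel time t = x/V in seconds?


t = x / V
= 1231 / 5744
= 0.2143 s

0.2143


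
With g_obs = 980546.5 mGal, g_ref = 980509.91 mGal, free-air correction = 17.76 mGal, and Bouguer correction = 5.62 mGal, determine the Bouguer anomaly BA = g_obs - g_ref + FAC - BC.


BA = g_obs - g_ref + FAC - BC
= 980546.5 - 980509.91 + 17.76 - 5.62
= 48.73 mGal

48.73


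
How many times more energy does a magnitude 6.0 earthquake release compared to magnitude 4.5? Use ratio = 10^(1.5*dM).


M2 - M1 = 6.0 - 4.5 = 1.5
1.5 * 1.5 = 2.25
ratio = 10^2.25 = 177.83

177.83


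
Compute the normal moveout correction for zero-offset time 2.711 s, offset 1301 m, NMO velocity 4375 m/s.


x/Vnmo = 1301/4375 = 0.297371
(x/Vnmo)^2 = 0.08843
t0^2 = 7.349521
sqrt(7.349521 + 0.08843) = 2.727261
dt = 2.727261 - 2.711 = 0.016261

0.016261


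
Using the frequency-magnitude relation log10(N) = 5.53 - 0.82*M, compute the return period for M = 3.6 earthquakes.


log10(N) = 5.53 - 0.82*3.6 = 2.578
N = 10^2.578 = 378.442585
T = 1/N = 1/378.442585 = 0.0026 years

0.0026


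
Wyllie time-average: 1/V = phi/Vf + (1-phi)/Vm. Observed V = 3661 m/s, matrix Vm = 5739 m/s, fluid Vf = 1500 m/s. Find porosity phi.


1/V - 1/Vm = 1/3661 - 1/5739 = 9.89e-05
1/Vf - 1/Vm = 1/1500 - 1/5739 = 0.00049242
phi = 9.89e-05 / 0.00049242 = 0.2009

0.2009


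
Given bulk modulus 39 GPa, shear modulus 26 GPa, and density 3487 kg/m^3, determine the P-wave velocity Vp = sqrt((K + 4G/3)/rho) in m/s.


First compute the effective modulus:
K + 4G/3 = 39e9 + 4*26e9/3 = 73666666666.67 Pa
Then divide by density:
73666666666.67 / 3487 = 21126087.3721 Pa/(kg/m^3)
Take the square root:
Vp = sqrt(21126087.3721) = 4596.31 m/s

4596.31


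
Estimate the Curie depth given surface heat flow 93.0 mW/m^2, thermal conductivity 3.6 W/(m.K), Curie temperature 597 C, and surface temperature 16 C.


T_Curie - T_surf = 597 - 16 = 581 C
Convert q to W/m^2: 93.0 mW/m^2 = 0.093 W/m^2
d = 581 * 3.6 / 0.093 = 22490.32 m

22490.32


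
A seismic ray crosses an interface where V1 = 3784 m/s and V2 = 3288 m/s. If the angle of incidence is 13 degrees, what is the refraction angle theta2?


sin(theta1) = sin(13 deg) = 0.224951
sin(theta2) = V2/V1 * sin(theta1) = 3288/3784 * 0.224951 = 0.195465
theta2 = arcsin(0.195465) = 11.2719 degrees

11.2719


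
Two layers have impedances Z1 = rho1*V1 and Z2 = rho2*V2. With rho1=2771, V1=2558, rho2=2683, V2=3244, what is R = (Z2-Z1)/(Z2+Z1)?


Z1 = 2771 * 2558 = 7088218
Z2 = 2683 * 3244 = 8703652
R = (8703652 - 7088218) / (8703652 + 7088218) = 1615434 / 15791870 = 0.1023

0.1023


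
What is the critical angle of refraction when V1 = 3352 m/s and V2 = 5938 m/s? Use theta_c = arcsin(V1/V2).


V1/V2 = 3352/5938 = 0.5645
theta_c = arcsin(0.5645) = 34.3676 degrees

34.3676


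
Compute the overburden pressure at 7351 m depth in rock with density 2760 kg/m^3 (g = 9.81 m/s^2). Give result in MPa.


P = rho * g * z / 1e6
= 2760 * 9.81 * 7351 / 1e6
= 199032735.6 / 1e6
= 199.0327 MPa

199.0327


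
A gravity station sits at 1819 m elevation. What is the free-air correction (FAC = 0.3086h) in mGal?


FAC = 0.3086 * h
= 0.3086 * 1819
= 561.3434 mGal

561.3434


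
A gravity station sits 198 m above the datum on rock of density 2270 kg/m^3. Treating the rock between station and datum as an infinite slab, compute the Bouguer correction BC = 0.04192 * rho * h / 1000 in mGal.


BC = 0.04192 * rho * h / 1000
= 0.04192 * 2270 * 198 / 1000
= 18.8414 mGal

18.8414


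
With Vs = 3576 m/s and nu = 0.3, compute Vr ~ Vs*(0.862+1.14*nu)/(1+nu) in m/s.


Numerator factor = 0.862 + 1.14*0.3 = 1.204
Denominator = 1 + 0.3 = 1.3
Vr = 3576 * 1.204 / 1.3 = 3311.93 m/s

3311.93


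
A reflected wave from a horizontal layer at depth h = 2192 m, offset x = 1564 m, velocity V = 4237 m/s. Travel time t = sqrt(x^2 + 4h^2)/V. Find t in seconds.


x^2 + 4h^2 = 1564^2 + 4*2192^2 = 2446096 + 19219456 = 21665552
sqrt(21665552) = 4654.6269
t = 4654.6269 / 4237 = 1.0986 s

1.0986


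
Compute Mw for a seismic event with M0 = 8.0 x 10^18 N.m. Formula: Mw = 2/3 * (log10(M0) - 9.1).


log10(M0) = log10(8.0 x 10^18) = 18.9031
Mw = 2/3 * (18.9031 - 9.1)
= 2/3 * 9.8031
= 6.54

6.54


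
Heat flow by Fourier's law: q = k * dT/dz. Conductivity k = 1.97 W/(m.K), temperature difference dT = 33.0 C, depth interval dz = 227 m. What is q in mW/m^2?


q = k * dT / dz * 1000
= 1.97 * 33.0 / 227 * 1000
= 0.286388 * 1000
= 286.3877 mW/m^2

286.3877


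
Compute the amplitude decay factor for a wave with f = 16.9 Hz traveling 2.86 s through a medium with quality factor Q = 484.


pi*f*t/Q = pi*16.9*2.86/484 = 0.313731
A/A0 = exp(-0.313731) = 0.730716

0.730716


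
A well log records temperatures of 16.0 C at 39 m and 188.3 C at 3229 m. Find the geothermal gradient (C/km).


dT = 188.3 - 16.0 = 172.3 C
dz = 3229 - 39 = 3190 m
gradient = dT/dz * 1000 = 172.3/3190 * 1000 = 54.0125 C/km

54.0125


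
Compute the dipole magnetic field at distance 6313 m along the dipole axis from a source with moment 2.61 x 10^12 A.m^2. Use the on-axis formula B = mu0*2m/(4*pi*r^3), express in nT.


m = 2.61 x 10^12 = 2610000000000 A.m^2
2m = 5220000000000 A.m^2
r^3 = 6313^3 = 251598106297
B = (4pi*10^-7) * 5220000000000 / (4*pi * 251598106297) * 1e9
= 6559645.460695 / 3161675049599.04 * 1e9
= 2074.7374 nT

2074.7374


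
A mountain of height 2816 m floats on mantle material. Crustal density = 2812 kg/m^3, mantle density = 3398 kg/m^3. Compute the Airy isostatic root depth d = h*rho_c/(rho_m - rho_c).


rho_m - rho_c = 3398 - 2812 = 586
d = 2816 * 2812 / 586
= 7918592 / 586
= 13512.96 m

13512.96


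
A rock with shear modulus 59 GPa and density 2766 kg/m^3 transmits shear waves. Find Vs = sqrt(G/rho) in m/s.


Convert G to Pa: G = 59e9 Pa
Compute G/rho = 59e9 / 2766 = 21330441.0701
Vs = sqrt(21330441.0701) = 4618.49 m/s

4618.49


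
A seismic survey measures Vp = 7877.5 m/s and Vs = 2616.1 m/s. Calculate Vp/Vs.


Vp/Vs = 7877.5 / 2616.1
= 3.0112

3.0112


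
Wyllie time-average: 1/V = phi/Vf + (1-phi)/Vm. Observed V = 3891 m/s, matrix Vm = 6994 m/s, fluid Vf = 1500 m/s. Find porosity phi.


1/V - 1/Vm = 1/3891 - 1/6994 = 0.00011402
1/Vf - 1/Vm = 1/1500 - 1/6994 = 0.00052369
phi = 0.00011402 / 0.00052369 = 0.2177

0.2177


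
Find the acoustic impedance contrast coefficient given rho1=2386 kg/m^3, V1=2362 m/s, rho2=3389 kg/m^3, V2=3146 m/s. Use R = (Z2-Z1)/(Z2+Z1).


Z1 = 2386 * 2362 = 5635732
Z2 = 3389 * 3146 = 10661794
R = (10661794 - 5635732) / (10661794 + 5635732) = 5026062 / 16297526 = 0.3084

0.3084


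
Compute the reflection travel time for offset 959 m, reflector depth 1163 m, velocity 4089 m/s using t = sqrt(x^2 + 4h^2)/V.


x^2 + 4h^2 = 959^2 + 4*1163^2 = 919681 + 5410276 = 6329957
sqrt(6329957) = 2515.9406
t = 2515.9406 / 4089 = 0.6153 s

0.6153


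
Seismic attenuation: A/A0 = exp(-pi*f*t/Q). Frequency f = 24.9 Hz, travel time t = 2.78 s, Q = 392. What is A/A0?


pi*f*t/Q = pi*24.9*2.78/392 = 0.554764
A/A0 = exp(-0.554764) = 0.574208

0.574208


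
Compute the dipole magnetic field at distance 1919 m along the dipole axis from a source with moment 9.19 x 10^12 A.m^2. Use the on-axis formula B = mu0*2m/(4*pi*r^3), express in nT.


m = 9.19 x 10^12 = 9190000000000 A.m^2
2m = 18380000000000 A.m^2
r^3 = 1919^3 = 7066834559
B = (4pi*10^-7) * 18380000000000 / (4*pi * 7066834559) * 1e9
= 23096989.189192 / 88804462138.76 * 1e9
= 260088.1604 nT

260088.1604


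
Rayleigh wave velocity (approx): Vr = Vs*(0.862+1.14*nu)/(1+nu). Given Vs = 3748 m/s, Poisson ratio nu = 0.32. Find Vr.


Numerator factor = 0.862 + 1.14*0.32 = 1.2268
Denominator = 1 + 0.32 = 1.32
Vr = 3748 * 1.2268 / 1.32 = 3483.37 m/s

3483.37


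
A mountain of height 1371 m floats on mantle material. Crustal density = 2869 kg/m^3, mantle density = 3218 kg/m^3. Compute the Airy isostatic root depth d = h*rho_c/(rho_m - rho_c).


rho_m - rho_c = 3218 - 2869 = 349
d = 1371 * 2869 / 349
= 3933399 / 349
= 11270.48 m

11270.48


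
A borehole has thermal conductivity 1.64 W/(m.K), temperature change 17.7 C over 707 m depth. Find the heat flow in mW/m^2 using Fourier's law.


q = k * dT / dz * 1000
= 1.64 * 17.7 / 707 * 1000
= 0.041058 * 1000
= 41.058 mW/m^2

41.058


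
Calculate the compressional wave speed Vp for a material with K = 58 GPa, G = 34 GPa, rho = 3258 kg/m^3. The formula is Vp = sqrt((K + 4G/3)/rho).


First compute the effective modulus:
K + 4G/3 = 58e9 + 4*34e9/3 = 103333333333.33 Pa
Then divide by density:
103333333333.33 / 3258 = 31716799.6726 Pa/(kg/m^3)
Take the square root:
Vp = sqrt(31716799.6726) = 5631.77 m/s

5631.77


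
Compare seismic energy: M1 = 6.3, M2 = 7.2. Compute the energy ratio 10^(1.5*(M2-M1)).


M2 - M1 = 7.2 - 6.3 = 0.9
1.5 * 0.9 = 1.35
ratio = 10^1.35 = 22.39

22.39


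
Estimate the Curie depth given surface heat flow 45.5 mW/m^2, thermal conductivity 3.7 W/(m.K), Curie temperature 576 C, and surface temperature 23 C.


T_Curie - T_surf = 576 - 23 = 553 C
Convert q to W/m^2: 45.5 mW/m^2 = 0.0455 W/m^2
d = 553 * 3.7 / 0.0455 = 44969.23 m

44969.23


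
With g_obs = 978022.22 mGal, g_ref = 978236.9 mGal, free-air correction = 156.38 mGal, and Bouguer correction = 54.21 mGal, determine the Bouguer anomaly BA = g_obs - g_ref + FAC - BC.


BA = g_obs - g_ref + FAC - BC
= 978022.22 - 978236.9 + 156.38 - 54.21
= -112.51 mGal

-112.51


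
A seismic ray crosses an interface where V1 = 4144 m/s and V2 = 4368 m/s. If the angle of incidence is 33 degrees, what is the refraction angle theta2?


sin(theta1) = sin(33 deg) = 0.544639
sin(theta2) = V2/V1 * sin(theta1) = 4368/4144 * 0.544639 = 0.574079
theta2 = arcsin(0.574079) = 35.0352 degrees

35.0352


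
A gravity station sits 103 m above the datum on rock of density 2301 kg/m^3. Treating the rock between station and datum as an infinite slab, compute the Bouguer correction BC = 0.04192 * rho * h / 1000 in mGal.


BC = 0.04192 * rho * h / 1000
= 0.04192 * 2301 * 103 / 1000
= 9.9352 mGal

9.9352


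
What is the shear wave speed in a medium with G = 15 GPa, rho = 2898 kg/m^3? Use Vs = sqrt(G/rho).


Convert G to Pa: G = 15e9 Pa
Compute G/rho = 15e9 / 2898 = 5175983.4369
Vs = sqrt(5175983.4369) = 2275.08 m/s

2275.08


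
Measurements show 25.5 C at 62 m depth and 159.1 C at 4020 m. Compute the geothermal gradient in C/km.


dT = 159.1 - 25.5 = 133.6 C
dz = 4020 - 62 = 3958 m
gradient = dT/dz * 1000 = 133.6/3958 * 1000 = 33.7544 C/km

33.7544


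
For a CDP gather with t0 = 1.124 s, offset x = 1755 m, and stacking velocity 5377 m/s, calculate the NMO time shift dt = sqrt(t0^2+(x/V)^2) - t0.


x/Vnmo = 1755/5377 = 0.32639
(x/Vnmo)^2 = 0.106531
t0^2 = 1.263376
sqrt(1.263376 + 0.106531) = 1.17043
dt = 1.17043 - 1.124 = 0.04643

0.04643


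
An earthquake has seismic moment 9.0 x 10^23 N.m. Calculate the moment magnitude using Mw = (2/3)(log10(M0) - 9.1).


log10(M0) = log10(9.0 x 10^23) = 23.9542
Mw = 2/3 * (23.9542 - 9.1)
= 2/3 * 14.8542
= 9.9

9.9


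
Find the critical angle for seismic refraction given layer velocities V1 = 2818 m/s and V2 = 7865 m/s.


V1/V2 = 2818/7865 = 0.358296
theta_c = arcsin(0.358296) = 20.9956 degrees

20.9956


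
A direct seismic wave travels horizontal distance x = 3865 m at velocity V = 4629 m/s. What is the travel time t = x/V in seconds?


t = x / V
= 3865 / 4629
= 0.835 s

0.835


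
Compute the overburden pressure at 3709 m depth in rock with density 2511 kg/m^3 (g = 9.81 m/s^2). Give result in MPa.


P = rho * g * z / 1e6
= 2511 * 9.81 * 3709 / 1e6
= 91363463.19 / 1e6
= 91.3635 MPa

91.3635


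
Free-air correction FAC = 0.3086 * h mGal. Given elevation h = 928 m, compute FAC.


FAC = 0.3086 * h
= 0.3086 * 928
= 286.3808 mGal

286.3808


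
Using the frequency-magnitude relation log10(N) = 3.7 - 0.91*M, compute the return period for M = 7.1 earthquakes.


log10(N) = 3.7 - 0.91*7.1 = -2.761
N = 10^-2.761 = 0.001734
T = 1/N = 1/0.001734 = 576.7665 years

576.7665


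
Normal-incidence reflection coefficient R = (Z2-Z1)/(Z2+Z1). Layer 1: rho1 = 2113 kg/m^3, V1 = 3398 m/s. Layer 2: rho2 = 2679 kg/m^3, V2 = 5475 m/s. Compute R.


Z1 = 2113 * 3398 = 7179974
Z2 = 2679 * 5475 = 14667525
R = (14667525 - 7179974) / (14667525 + 7179974) = 7487551 / 21847499 = 0.3427

0.3427


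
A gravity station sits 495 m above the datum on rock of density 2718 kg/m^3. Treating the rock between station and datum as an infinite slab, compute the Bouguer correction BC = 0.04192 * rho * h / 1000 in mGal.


BC = 0.04192 * rho * h / 1000
= 0.04192 * 2718 * 495 / 1000
= 56.3996 mGal

56.3996


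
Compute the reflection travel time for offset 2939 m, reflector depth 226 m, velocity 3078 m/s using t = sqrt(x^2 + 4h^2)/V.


x^2 + 4h^2 = 2939^2 + 4*226^2 = 8637721 + 204304 = 8842025
sqrt(8842025) = 2973.5543
t = 2973.5543 / 3078 = 0.9661 s

0.9661


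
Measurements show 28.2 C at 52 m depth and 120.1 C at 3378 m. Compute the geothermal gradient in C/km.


dT = 120.1 - 28.2 = 91.9 C
dz = 3378 - 52 = 3326 m
gradient = dT/dz * 1000 = 91.9/3326 * 1000 = 27.6308 C/km

27.6308


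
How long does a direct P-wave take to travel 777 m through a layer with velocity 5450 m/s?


t = x / V
= 777 / 5450
= 0.1426 s

0.1426


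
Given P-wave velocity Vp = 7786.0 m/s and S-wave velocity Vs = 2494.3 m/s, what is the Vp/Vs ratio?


Vp/Vs = 7786.0 / 2494.3
= 3.1215

3.1215


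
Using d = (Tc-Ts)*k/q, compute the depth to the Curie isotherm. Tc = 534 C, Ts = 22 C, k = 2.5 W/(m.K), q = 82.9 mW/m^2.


T_Curie - T_surf = 534 - 22 = 512 C
Convert q to W/m^2: 82.9 mW/m^2 = 0.0829 W/m^2
d = 512 * 2.5 / 0.0829 = 15440.29 m

15440.29


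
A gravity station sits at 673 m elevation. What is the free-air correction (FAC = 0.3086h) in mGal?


FAC = 0.3086 * h
= 0.3086 * 673
= 207.6878 mGal

207.6878


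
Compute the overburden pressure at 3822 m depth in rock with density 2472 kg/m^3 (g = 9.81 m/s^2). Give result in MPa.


P = rho * g * z / 1e6
= 2472 * 9.81 * 3822 / 1e6
= 92684723.04 / 1e6
= 92.6847 MPa

92.6847


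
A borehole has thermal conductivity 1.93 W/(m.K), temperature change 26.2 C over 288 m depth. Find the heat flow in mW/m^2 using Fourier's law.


q = k * dT / dz * 1000
= 1.93 * 26.2 / 288 * 1000
= 0.175576 * 1000
= 175.5764 mW/m^2

175.5764


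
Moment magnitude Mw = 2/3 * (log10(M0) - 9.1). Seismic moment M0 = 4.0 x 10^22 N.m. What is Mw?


log10(M0) = log10(4.0 x 10^22) = 22.6021
Mw = 2/3 * (22.6021 - 9.1)
= 2/3 * 13.5021
= 9.0

9.0


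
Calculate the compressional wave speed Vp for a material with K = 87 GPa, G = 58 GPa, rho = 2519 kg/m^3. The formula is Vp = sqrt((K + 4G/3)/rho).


First compute the effective modulus:
K + 4G/3 = 87e9 + 4*58e9/3 = 164333333333.33 Pa
Then divide by density:
164333333333.33 / 2519 = 65237528.1196 Pa/(kg/m^3)
Take the square root:
Vp = sqrt(65237528.1196) = 8076.98 m/s

8076.98


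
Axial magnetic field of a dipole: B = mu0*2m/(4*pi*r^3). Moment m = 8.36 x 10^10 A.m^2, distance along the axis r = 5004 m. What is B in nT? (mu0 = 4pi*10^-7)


m = 8.36 x 10^10 = 83600000000 A.m^2
2m = 167200000000 A.m^2
r^3 = 5004^3 = 125300240064
B = (4pi*10^-7) * 167200000000 / (4*pi * 125300240064) * 1e9
= 210109.716672 / 1574569254712.4 * 1e9
= 133.4395 nT

133.4395


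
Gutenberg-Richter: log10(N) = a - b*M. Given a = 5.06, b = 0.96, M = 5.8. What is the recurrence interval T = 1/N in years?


log10(N) = 5.06 - 0.96*5.8 = -0.508
N = 10^-0.508 = 0.310456
T = 1/N = 1/0.310456 = 3.2211 years

3.2211


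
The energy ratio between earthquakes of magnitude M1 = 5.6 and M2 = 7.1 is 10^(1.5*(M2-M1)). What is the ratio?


M2 - M1 = 7.1 - 5.6 = 1.5
1.5 * 1.5 = 2.25
ratio = 10^2.25 = 177.83

177.83


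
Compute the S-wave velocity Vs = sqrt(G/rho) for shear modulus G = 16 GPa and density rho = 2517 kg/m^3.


Convert G to Pa: G = 16e9 Pa
Compute G/rho = 16e9 / 2517 = 6356773.9372
Vs = sqrt(6356773.9372) = 2521.26 m/s

2521.26


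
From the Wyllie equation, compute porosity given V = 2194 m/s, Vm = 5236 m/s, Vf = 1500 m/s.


1/V - 1/Vm = 1/2194 - 1/5236 = 0.0002648
1/Vf - 1/Vm = 1/1500 - 1/5236 = 0.00047568
phi = 0.0002648 / 0.00047568 = 0.5567

0.5567


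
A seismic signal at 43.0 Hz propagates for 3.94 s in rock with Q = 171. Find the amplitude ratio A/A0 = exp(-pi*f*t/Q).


pi*f*t/Q = pi*43.0*3.94/171 = 3.112565
A/A0 = exp(-3.112565) = 0.044487

0.044487


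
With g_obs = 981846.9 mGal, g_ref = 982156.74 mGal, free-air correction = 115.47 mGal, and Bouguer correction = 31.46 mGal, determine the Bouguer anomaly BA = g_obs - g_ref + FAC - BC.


BA = g_obs - g_ref + FAC - BC
= 981846.9 - 982156.74 + 115.47 - 31.46
= -225.83 mGal

-225.83


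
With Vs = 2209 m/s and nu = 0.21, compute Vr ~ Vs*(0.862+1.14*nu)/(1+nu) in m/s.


Numerator factor = 0.862 + 1.14*0.21 = 1.1014
Denominator = 1 + 0.21 = 1.21
Vr = 2209 * 1.1014 / 1.21 = 2010.74 m/s

2010.74


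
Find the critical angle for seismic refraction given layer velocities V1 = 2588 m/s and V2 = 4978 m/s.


V1/V2 = 2588/4978 = 0.519888
theta_c = arcsin(0.519888) = 31.3247 degrees

31.3247


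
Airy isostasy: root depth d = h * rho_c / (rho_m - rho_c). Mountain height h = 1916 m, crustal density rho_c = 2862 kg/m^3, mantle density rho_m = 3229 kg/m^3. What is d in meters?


rho_m - rho_c = 3229 - 2862 = 367
d = 1916 * 2862 / 367
= 5483592 / 367
= 14941.67 m

14941.67


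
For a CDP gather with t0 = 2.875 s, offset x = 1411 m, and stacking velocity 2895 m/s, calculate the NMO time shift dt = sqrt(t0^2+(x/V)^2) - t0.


x/Vnmo = 1411/2895 = 0.487392
(x/Vnmo)^2 = 0.237551
t0^2 = 8.265625
sqrt(8.265625 + 0.237551) = 2.916021
dt = 2.916021 - 2.875 = 0.041021

0.041021


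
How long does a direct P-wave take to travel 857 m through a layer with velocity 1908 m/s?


t = x / V
= 857 / 1908
= 0.4492 s

0.4492


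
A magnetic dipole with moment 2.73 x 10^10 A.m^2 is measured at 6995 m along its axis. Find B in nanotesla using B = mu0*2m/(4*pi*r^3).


m = 2.73 x 10^10 = 27300000000 A.m^2
2m = 54600000000 A.m^2
r^3 = 6995^3 = 342265524875
B = (4pi*10^-7) * 54600000000 / (4*pi * 342265524875) * 1e9
= 68612.383554 / 4301035434097.42 * 1e9
= 15.9525 nT

15.9525


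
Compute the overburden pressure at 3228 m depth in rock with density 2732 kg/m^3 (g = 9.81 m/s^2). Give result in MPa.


P = rho * g * z / 1e6
= 2732 * 9.81 * 3228 / 1e6
= 86513369.76 / 1e6
= 86.5134 MPa

86.5134


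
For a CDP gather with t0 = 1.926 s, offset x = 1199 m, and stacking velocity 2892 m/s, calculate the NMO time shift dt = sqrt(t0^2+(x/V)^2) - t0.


x/Vnmo = 1199/2892 = 0.414592
(x/Vnmo)^2 = 0.171887
t0^2 = 3.709476
sqrt(3.709476 + 0.171887) = 1.970117
dt = 1.970117 - 1.926 = 0.044117

0.044117


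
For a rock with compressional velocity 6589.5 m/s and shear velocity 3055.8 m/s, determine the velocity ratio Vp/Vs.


Vp/Vs = 6589.5 / 3055.8
= 2.1564

2.1564


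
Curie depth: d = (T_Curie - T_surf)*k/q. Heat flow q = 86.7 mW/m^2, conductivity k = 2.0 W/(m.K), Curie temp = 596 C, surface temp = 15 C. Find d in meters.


T_Curie - T_surf = 596 - 15 = 581 C
Convert q to W/m^2: 86.7 mW/m^2 = 0.0867 W/m^2
d = 581 * 2.0 / 0.0867 = 13402.54 m

13402.54


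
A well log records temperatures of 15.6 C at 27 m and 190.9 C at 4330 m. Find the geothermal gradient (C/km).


dT = 190.9 - 15.6 = 175.3 C
dz = 4330 - 27 = 4303 m
gradient = dT/dz * 1000 = 175.3/4303 * 1000 = 40.739 C/km

40.739


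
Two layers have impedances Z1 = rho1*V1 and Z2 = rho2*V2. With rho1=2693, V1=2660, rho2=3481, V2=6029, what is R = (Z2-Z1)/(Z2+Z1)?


Z1 = 2693 * 2660 = 7163380
Z2 = 3481 * 6029 = 20986949
R = (20986949 - 7163380) / (20986949 + 7163380) = 13823569 / 28150329 = 0.4911

0.4911


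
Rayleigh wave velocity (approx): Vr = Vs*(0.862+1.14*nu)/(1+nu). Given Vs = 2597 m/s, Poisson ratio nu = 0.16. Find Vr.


Numerator factor = 0.862 + 1.14*0.16 = 1.0444
Denominator = 1 + 0.16 = 1.16
Vr = 2597 * 1.0444 / 1.16 = 2338.2 m/s

2338.2


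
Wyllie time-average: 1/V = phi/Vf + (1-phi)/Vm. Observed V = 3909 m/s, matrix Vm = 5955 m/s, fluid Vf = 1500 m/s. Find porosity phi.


1/V - 1/Vm = 1/3909 - 1/5955 = 8.789e-05
1/Vf - 1/Vm = 1/1500 - 1/5955 = 0.00049874
phi = 8.789e-05 / 0.00049874 = 0.1762

0.1762


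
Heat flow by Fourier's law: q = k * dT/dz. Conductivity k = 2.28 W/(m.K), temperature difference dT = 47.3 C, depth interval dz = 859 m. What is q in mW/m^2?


q = k * dT / dz * 1000
= 2.28 * 47.3 / 859 * 1000
= 0.125546 * 1000
= 125.546 mW/m^2

125.546


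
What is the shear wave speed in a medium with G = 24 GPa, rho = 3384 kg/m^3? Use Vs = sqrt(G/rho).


Convert G to Pa: G = 24e9 Pa
Compute G/rho = 24e9 / 3384 = 7092198.5816
Vs = sqrt(7092198.5816) = 2663.12 m/s

2663.12


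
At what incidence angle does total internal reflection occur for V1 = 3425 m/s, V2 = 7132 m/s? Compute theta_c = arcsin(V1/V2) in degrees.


V1/V2 = 3425/7132 = 0.48023
theta_c = arcsin(0.48023) = 28.7004 degrees

28.7004


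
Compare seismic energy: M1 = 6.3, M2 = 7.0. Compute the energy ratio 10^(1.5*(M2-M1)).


M2 - M1 = 7.0 - 6.3 = 0.7
1.5 * 0.7 = 1.05
ratio = 10^1.05 = 11.22

11.22


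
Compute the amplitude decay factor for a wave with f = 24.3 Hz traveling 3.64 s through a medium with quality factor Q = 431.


pi*f*t/Q = pi*24.3*3.64/431 = 0.644734
A/A0 = exp(-0.644734) = 0.524802

0.524802


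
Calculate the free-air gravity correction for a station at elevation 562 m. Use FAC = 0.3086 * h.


FAC = 0.3086 * h
= 0.3086 * 562
= 173.4332 mGal

173.4332


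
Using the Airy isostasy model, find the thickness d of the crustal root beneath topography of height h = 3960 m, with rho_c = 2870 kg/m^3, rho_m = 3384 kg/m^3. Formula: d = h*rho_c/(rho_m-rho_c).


rho_m - rho_c = 3384 - 2870 = 514
d = 3960 * 2870 / 514
= 11365200 / 514
= 22111.28 m

22111.28


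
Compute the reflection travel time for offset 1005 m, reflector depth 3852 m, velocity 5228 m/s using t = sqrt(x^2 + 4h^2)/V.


x^2 + 4h^2 = 1005^2 + 4*3852^2 = 1010025 + 59351616 = 60361641
sqrt(60361641) = 7769.2754
t = 7769.2754 / 5228 = 1.4861 s

1.4861


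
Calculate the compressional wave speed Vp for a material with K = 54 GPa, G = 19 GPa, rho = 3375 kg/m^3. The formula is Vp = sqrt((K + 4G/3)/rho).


First compute the effective modulus:
K + 4G/3 = 54e9 + 4*19e9/3 = 79333333333.33 Pa
Then divide by density:
79333333333.33 / 3375 = 23506172.8395 Pa/(kg/m^3)
Take the square root:
Vp = sqrt(23506172.8395) = 4848.32 m/s

4848.32


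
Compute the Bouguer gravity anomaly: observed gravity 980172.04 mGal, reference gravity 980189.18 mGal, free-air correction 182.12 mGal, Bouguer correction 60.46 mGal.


BA = g_obs - g_ref + FAC - BC
= 980172.04 - 980189.18 + 182.12 - 60.46
= 104.52 mGal

104.52


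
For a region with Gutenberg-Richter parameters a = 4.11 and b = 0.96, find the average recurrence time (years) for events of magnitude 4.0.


log10(N) = 4.11 - 0.96*4.0 = 0.27
N = 10^0.27 = 1.862087
T = 1/N = 1/1.862087 = 0.537 years

0.537


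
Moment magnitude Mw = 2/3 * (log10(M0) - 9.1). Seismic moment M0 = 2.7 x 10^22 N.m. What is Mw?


log10(M0) = log10(2.7 x 10^22) = 22.4314
Mw = 2/3 * (22.4314 - 9.1)
= 2/3 * 13.3314
= 8.89

8.89


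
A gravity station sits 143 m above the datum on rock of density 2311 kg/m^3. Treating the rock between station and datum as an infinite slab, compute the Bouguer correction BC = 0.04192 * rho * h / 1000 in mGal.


BC = 0.04192 * rho * h / 1000
= 0.04192 * 2311 * 143 / 1000
= 13.8534 mGal

13.8534


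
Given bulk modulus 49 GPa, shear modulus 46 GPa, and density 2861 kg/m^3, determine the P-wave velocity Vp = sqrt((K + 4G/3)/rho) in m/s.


First compute the effective modulus:
K + 4G/3 = 49e9 + 4*46e9/3 = 110333333333.33 Pa
Then divide by density:
110333333333.33 / 2861 = 38564604.4507 Pa/(kg/m^3)
Take the square root:
Vp = sqrt(38564604.4507) = 6210.04 m/s

6210.04


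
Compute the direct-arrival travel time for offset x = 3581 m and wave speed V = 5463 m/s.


t = x / V
= 3581 / 5463
= 0.6555 s

0.6555


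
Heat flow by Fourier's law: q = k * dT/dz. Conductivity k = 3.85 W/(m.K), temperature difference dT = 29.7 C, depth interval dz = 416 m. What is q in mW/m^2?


q = k * dT / dz * 1000
= 3.85 * 29.7 / 416 * 1000
= 0.274868 * 1000
= 274.8678 mW/m^2

274.8678


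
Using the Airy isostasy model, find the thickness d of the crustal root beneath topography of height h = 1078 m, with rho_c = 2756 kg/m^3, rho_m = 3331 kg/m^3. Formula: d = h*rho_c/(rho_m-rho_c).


rho_m - rho_c = 3331 - 2756 = 575
d = 1078 * 2756 / 575
= 2970968 / 575
= 5166.9 m

5166.9


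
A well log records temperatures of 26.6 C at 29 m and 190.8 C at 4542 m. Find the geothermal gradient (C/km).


dT = 190.8 - 26.6 = 164.2 C
dz = 4542 - 29 = 4513 m
gradient = dT/dz * 1000 = 164.2/4513 * 1000 = 36.3838 C/km

36.3838


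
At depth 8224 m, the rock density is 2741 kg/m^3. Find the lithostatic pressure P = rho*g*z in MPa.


P = rho * g * z / 1e6
= 2741 * 9.81 * 8224 / 1e6
= 221136863.04 / 1e6
= 221.1369 MPa

221.1369


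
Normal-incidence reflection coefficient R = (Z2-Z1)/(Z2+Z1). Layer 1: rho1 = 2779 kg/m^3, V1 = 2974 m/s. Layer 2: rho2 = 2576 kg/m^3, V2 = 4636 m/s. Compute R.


Z1 = 2779 * 2974 = 8264746
Z2 = 2576 * 4636 = 11942336
R = (11942336 - 8264746) / (11942336 + 8264746) = 3677590 / 20207082 = 0.182

0.182


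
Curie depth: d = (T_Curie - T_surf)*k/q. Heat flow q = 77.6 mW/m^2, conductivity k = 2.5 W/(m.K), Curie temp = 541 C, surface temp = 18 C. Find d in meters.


T_Curie - T_surf = 541 - 18 = 523 C
Convert q to W/m^2: 77.6 mW/m^2 = 0.0776 W/m^2
d = 523 * 2.5 / 0.0776 = 16849.23 m

16849.23


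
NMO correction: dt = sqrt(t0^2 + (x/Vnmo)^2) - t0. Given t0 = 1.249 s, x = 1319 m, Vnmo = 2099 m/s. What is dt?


x/Vnmo = 1319/2099 = 0.628394
(x/Vnmo)^2 = 0.39488
t0^2 = 1.560001
sqrt(1.560001 + 0.39488) = 1.39817
dt = 1.39817 - 1.249 = 0.14917

0.14917


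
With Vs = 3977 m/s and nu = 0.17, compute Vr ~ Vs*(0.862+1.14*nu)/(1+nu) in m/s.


Numerator factor = 0.862 + 1.14*0.17 = 1.0558
Denominator = 1 + 0.17 = 1.17
Vr = 3977 * 1.0558 / 1.17 = 3588.82 m/s

3588.82


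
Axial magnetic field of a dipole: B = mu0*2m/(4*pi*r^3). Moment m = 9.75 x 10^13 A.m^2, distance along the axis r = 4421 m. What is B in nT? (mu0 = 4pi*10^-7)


m = 9.75 x 10^13 = 97500000000000 A.m^2
2m = 195000000000000 A.m^2
r^3 = 4421^3 = 86409510461
B = (4pi*10^-7) * 195000000000000 / (4*pi * 86409510461) * 1e9
= 245044226.980004 / 1085853933058.27 * 1e9
= 225669.6039 nT

225669.6039


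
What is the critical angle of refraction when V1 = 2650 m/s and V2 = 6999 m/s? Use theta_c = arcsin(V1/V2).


V1/V2 = 2650/6999 = 0.378626
theta_c = arcsin(0.378626) = 22.2486 degrees

22.2486


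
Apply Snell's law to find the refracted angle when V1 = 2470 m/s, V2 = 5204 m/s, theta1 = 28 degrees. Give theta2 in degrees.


sin(theta1) = sin(28 deg) = 0.469472
sin(theta2) = V2/V1 * sin(theta1) = 5204/2470 * 0.469472 = 0.989121
theta2 = arcsin(0.989121) = 81.541 degrees

81.541


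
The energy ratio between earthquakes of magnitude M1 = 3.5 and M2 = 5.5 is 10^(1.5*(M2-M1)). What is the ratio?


M2 - M1 = 5.5 - 3.5 = 2.0
1.5 * 2.0 = 3.0
ratio = 10^3.0 = 1000.0

1000.0


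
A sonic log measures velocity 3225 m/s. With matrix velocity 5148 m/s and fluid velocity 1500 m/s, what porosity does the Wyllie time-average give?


1/V - 1/Vm = 1/3225 - 1/5148 = 0.00011583
1/Vf - 1/Vm = 1/1500 - 1/5148 = 0.00047242
phi = 0.00011583 / 0.00047242 = 0.2452

0.2452


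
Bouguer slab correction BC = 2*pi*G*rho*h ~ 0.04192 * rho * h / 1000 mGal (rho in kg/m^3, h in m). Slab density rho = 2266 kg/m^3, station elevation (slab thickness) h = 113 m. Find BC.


BC = 0.04192 * rho * h / 1000
= 0.04192 * 2266 * 113 / 1000
= 10.734 mGal

10.734


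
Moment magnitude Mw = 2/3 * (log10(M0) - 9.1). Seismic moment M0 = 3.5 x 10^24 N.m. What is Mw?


log10(M0) = log10(3.5 x 10^24) = 24.5441
Mw = 2/3 * (24.5441 - 9.1)
= 2/3 * 15.4441
= 10.3

10.3


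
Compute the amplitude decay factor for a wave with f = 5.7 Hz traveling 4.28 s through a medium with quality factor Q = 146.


pi*f*t/Q = pi*5.7*4.28/146 = 0.524947
A/A0 = exp(-0.524947) = 0.591587

0.591587


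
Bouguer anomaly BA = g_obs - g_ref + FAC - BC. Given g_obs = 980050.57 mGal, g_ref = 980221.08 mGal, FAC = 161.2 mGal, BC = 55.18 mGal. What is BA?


BA = g_obs - g_ref + FAC - BC
= 980050.57 - 980221.08 + 161.2 - 55.18
= -64.49 mGal

-64.49


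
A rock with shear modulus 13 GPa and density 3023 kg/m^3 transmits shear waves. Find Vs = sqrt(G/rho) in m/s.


Convert G to Pa: G = 13e9 Pa
Compute G/rho = 13e9 / 3023 = 4300363.8769
Vs = sqrt(4300363.8769) = 2073.73 m/s

2073.73


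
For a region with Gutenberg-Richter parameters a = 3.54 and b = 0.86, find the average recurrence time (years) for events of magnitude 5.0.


log10(N) = 3.54 - 0.86*5.0 = -0.76
N = 10^-0.76 = 0.17378
T = 1/N = 1/0.17378 = 5.7544 years

5.7544


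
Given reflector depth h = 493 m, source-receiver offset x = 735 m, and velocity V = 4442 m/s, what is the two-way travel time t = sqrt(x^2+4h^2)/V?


x^2 + 4h^2 = 735^2 + 4*493^2 = 540225 + 972196 = 1512421
sqrt(1512421) = 1229.8053
t = 1229.8053 / 4442 = 0.2769 s

0.2769


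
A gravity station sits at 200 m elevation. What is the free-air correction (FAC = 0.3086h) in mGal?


FAC = 0.3086 * h
= 0.3086 * 200
= 61.72 mGal

61.72


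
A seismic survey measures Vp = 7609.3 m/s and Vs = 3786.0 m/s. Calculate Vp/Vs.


Vp/Vs = 7609.3 / 3786.0
= 2.0099

2.0099


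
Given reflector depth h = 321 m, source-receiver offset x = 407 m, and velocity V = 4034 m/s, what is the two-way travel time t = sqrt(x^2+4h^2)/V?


x^2 + 4h^2 = 407^2 + 4*321^2 = 165649 + 412164 = 577813
sqrt(577813) = 760.1401
t = 760.1401 / 4034 = 0.1884 s

0.1884


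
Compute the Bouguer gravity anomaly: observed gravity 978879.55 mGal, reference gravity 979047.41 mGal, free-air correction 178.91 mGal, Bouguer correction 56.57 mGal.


BA = g_obs - g_ref + FAC - BC
= 978879.55 - 979047.41 + 178.91 - 56.57
= -45.52 mGal

-45.52


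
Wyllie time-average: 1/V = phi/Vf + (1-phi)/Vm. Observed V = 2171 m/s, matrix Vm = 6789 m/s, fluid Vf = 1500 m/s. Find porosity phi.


1/V - 1/Vm = 1/2171 - 1/6789 = 0.00031332
1/Vf - 1/Vm = 1/1500 - 1/6789 = 0.00051937
phi = 0.00031332 / 0.00051937 = 0.6033

0.6033


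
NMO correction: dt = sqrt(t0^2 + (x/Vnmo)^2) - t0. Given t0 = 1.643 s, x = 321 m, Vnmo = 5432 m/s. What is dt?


x/Vnmo = 321/5432 = 0.059094
(x/Vnmo)^2 = 0.003492
t0^2 = 2.699449
sqrt(2.699449 + 0.003492) = 1.644062
dt = 1.644062 - 1.643 = 0.001062

0.001062


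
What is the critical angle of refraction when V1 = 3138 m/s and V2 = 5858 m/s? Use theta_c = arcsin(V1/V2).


V1/V2 = 3138/5858 = 0.535678
theta_c = arcsin(0.535678) = 32.3899 degrees

32.3899


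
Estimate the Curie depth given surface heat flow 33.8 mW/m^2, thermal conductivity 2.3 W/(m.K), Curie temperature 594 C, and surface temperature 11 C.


T_Curie - T_surf = 594 - 11 = 583 C
Convert q to W/m^2: 33.8 mW/m^2 = 0.0338 W/m^2
d = 583 * 2.3 / 0.0338 = 39671.6 m

39671.6


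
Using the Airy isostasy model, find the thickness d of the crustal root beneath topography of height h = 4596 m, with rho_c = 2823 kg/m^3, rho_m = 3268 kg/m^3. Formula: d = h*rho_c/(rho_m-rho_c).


rho_m - rho_c = 3268 - 2823 = 445
d = 4596 * 2823 / 445
= 12974508 / 445
= 29156.2 m

29156.2


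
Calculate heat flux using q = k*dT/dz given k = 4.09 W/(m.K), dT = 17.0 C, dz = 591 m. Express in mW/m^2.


q = k * dT / dz * 1000
= 4.09 * 17.0 / 591 * 1000
= 0.117648 * 1000
= 117.6481 mW/m^2

117.6481


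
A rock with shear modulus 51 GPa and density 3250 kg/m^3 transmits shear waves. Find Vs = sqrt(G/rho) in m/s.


Convert G to Pa: G = 51e9 Pa
Compute G/rho = 51e9 / 3250 = 15692307.6923
Vs = sqrt(15692307.6923) = 3961.35 m/s

3961.35


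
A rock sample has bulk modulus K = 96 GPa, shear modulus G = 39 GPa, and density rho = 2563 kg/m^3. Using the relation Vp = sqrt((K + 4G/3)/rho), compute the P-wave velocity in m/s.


First compute the effective modulus:
K + 4G/3 = 96e9 + 4*39e9/3 = 148000000000.0 Pa
Then divide by density:
148000000000.0 / 2563 = 57744830.277 Pa/(kg/m^3)
Take the square root:
Vp = sqrt(57744830.277) = 7599.0 m/s

7599.0


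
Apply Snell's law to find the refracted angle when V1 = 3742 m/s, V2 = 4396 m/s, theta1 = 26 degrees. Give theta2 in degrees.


sin(theta1) = sin(26 deg) = 0.438371
sin(theta2) = V2/V1 * sin(theta1) = 4396/3742 * 0.438371 = 0.514987
theta2 = arcsin(0.514987) = 30.9966 degrees

30.9966


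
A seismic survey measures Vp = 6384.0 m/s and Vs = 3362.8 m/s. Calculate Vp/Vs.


Vp/Vs = 6384.0 / 3362.8
= 1.8984

1.8984


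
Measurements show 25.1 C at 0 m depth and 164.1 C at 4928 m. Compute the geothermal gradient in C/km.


dT = 164.1 - 25.1 = 139.0 C
dz = 4928 - 0 = 4928 m
gradient = dT/dz * 1000 = 139.0/4928 * 1000 = 28.2062 C/km

28.2062


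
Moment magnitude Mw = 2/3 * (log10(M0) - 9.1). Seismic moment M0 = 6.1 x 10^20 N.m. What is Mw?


log10(M0) = log10(6.1 x 10^20) = 20.7853
Mw = 2/3 * (20.7853 - 9.1)
= 2/3 * 11.6853
= 7.79

7.79


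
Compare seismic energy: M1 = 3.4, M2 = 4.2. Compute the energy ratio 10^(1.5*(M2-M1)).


M2 - M1 = 4.2 - 3.4 = 0.8
1.5 * 0.8 = 1.2
ratio = 10^1.2 = 15.85

15.85


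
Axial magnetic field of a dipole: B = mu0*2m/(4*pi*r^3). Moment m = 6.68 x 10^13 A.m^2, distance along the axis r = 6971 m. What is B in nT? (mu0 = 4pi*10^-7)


m = 6.68 x 10^13 = 66800000000000 A.m^2
2m = 133600000000000 A.m^2
r^3 = 6971^3 = 338754636611
B = (4pi*10^-7) * 133600000000000 / (4*pi * 338754636611) * 1e9
= 167886711.407839 / 4256916310986.39 * 1e9
= 39438.5746 nT

39438.5746


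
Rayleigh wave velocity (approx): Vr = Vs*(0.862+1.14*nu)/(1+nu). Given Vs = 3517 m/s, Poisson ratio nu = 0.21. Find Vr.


Numerator factor = 0.862 + 1.14*0.21 = 1.1014
Denominator = 1 + 0.21 = 1.21
Vr = 3517 * 1.1014 / 1.21 = 3201.34 m/s

3201.34


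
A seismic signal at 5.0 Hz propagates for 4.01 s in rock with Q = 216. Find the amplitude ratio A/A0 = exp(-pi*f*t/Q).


pi*f*t/Q = pi*5.0*4.01/216 = 0.291615
A/A0 = exp(-0.291615) = 0.747056

0.747056


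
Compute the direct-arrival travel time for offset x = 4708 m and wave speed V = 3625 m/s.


t = x / V
= 4708 / 3625
= 1.2988 s

1.2988


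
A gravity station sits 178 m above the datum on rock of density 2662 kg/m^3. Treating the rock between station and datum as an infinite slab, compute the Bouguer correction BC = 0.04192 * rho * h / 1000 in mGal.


BC = 0.04192 * rho * h / 1000
= 0.04192 * 2662 * 178 / 1000
= 19.8632 mGal

19.8632


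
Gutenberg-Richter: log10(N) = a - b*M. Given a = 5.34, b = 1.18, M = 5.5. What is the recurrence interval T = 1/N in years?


log10(N) = 5.34 - 1.18*5.5 = -1.15
N = 10^-1.15 = 0.070795
T = 1/N = 1/0.070795 = 14.1254 years

14.1254


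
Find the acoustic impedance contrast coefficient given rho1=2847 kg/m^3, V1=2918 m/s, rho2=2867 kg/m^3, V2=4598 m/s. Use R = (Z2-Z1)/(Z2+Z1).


Z1 = 2847 * 2918 = 8307546
Z2 = 2867 * 4598 = 13182466
R = (13182466 - 8307546) / (13182466 + 8307546) = 4874920 / 21490012 = 0.2268

0.2268


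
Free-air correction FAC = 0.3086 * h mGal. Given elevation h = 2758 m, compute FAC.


FAC = 0.3086 * h
= 0.3086 * 2758
= 851.1188 mGal

851.1188
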